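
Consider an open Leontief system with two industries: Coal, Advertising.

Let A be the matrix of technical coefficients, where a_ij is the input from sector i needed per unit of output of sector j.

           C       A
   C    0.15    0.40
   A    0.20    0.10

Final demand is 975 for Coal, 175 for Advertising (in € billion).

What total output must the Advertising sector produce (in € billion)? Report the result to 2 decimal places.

x_A = 501.82

I − A =
  [   0.85    -0.40]
  [  -0.20     0.90]
det(I−A) = (0.85)(0.90) − (-0.40)(-0.20) = 0.6850
adj(I−A) = [[0.90, 0.40], [0.20, 0.85]]
(I − A)⁻¹ = adj(I−A) / det(I−A) ≈
  [   1.3139     0.5839]
  [   0.2920     1.2409]
x = (I − A)⁻¹ d = adj(I−A)·d / det(I−A), with det(I−A) = 0.6850:
  x_C = (0.90·975 + 0.40·175) / 0.6850 = 947.50 / 0.6850 ≈ 1383.21
  x_A = (0.20·975 + 0.85·175) / 0.6850 = 343.75 / 0.6850 ≈ 501.82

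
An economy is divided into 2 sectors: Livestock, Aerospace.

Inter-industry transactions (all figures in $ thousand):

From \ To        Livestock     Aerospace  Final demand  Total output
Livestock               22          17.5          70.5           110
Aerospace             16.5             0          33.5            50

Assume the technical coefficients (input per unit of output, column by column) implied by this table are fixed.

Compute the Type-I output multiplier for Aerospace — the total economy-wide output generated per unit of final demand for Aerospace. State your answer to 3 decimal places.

Technical coefficients a_ij = z_ij / X_j:
  a_11 = 22/110 = 0.20, a_21 = 16.5/110 = 0.15
  a_12 = 17.5/50 = 0.35, a_22 = 0/50 = 0.00
I − A =
  [   0.80    -0.35]
  [  -0.15     1.00]
det(I−A) = (0.80)(1.00) − (-0.35)(-0.15) = 0.7475
adj(I−A) = [[1.00, 0.35], [0.15, 0.80]]
(I − A)⁻¹ = adj(I−A) / det(I−A) ≈
  [   1.3378     0.4682]
  [   0.2007     1.0702]
The output multiplier for sector j is the column-j sum of the Leontief inverse (I − A)⁻¹ = adj(I−A) / det(I−A).
Column 2 of adj(I−A): (0.35, 0.80); det(I−A) = 0.7475.
m_2 = (0.35 + 0.80) / 0.7475 = 1.15 / 0.7475 ≈ 1.538.

m_2 = 1.538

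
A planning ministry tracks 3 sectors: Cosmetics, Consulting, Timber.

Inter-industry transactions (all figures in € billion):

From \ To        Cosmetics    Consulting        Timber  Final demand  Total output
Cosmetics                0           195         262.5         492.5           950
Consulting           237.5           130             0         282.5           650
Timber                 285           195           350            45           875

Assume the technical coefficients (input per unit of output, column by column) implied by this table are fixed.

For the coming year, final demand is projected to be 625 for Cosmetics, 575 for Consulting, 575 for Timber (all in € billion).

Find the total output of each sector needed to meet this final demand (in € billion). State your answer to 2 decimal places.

x_1 = 1742.29, x_2 = 1263.22, x_3 = 2461.09

Technical coefficients a_ij = z_ij / X_j:
  a_11 = 0/950 = 0.00, a_21 = 237.5/950 = 0.25, a_31 = 285/950 = 0.30
  a_12 = 195/650 = 0.30, a_22 = 130/650 = 0.20, a_32 = 195/650 = 0.30
  a_13 = 262.5/875 = 0.30, a_23 = 0/875 = 0.00, a_33 = 350/875 = 0.40
I − A =
  [   1.00    -0.30    -0.30]
  [  -0.25     0.80     0.00]
  [  -0.30    -0.30     0.60]
Cofactors of I−A, C_ij = (−1)^(i+j)·(minor ij) (rows/columns in the sector order above):
  C_11 = (0.80)(0.60) − (0.00)(-0.30) = 0.4800
  C_12 = −[(-0.25)(0.60) − (0.00)(-0.30)] = 0.1500
  C_13 = (-0.25)(-0.30) − (0.80)(-0.30) = 0.3150
  C_21 = −[(-0.30)(0.60) − (-0.30)(-0.30)] = 0.2700
  C_22 = (1.00)(0.60) − (-0.30)(-0.30) = 0.5100
  C_23 = −[(1.00)(-0.30) − (-0.30)(-0.30)] = 0.3900
  C_31 = (-0.30)(0.00) − (-0.30)(0.80) = 0.2400
  C_32 = −[(1.00)(0.00) − (-0.30)(-0.25)] = 0.0750
  C_33 = (1.00)(0.80) − (-0.30)(-0.25) = 0.7250
det(I−A) = Σ_j (I−A)_1j·C_1j = (1.00)(0.4800) + (-0.30)(0.1500) + (-0.30)(0.3150) = 0.3405
adj(I−A) = Cᵀ =
  [ 0.4800   0.2700   0.2400]
  [ 0.1500   0.5100   0.0750]
  [ 0.3150   0.3900   0.7250]
(I − A)⁻¹ = adj(I−A) / det(I−A) ≈
  [   1.4097     0.7930     0.7048]
  [   0.4405     1.4978     0.2203]
  [   0.9251     1.1454     2.1292]
x = (I − A)⁻¹ d = adj(I−A)·d / det(I−A), with det(I−A) = 0.3405:
  x_1 = (0.4800·625 + 0.2700·575 + 0.2400·575) / 0.3405 = 593.25 / 0.3405 ≈ 1742.29
  x_2 = (0.1500·625 + 0.5100·575 + 0.0750·575) / 0.3405 = 430.125 / 0.3405 ≈ 1263.22
  x_3 = (0.3150·625 + 0.3900·575 + 0.7250·575) / 0.3405 = 838.00 / 0.3405 ≈ 2461.09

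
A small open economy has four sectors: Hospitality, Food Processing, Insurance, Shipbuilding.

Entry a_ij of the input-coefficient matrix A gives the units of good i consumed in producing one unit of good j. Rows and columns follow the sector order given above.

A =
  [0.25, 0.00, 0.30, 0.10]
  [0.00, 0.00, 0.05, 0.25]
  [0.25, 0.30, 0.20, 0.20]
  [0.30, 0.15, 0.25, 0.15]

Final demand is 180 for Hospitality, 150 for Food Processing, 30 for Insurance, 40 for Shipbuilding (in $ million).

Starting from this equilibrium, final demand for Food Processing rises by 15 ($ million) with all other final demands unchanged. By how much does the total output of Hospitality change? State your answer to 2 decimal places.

Δx_H = 5.09

I − A =
  [   0.75     0.00    -0.30    -0.10]
  [   0.00     1.00    -0.05    -0.25]
  [  -0.25    -0.30     0.80    -0.20]
  [  -0.30    -0.15    -0.25     0.85]
Compute the cofactors C_ij = (−1)^(i+j)·(3×3 minor ij) of I−A; the adjugate is their transpose:
adj(I−A) = Cᵀ =
  [ 0.567000   0.105000   0.269500   0.161000]
  [ 0.089250   0.360500   0.099750   0.140000]
  [ 0.285625   0.208500   0.579375   0.231250]
  [ 0.299875   0.162000   0.283125   0.513750]
det(I−A) = Σ_j (I−A)_1j·C_1j = (0.75)(0.567000) + (0.00)(0.089250) + (-0.30)(0.285625) + (-0.10)(0.299875) = 0.309575
(I − A)⁻¹ = adj(I−A) / det(I−A) ≈
  [   1.8315     0.3392     0.8705     0.5201]
  [   0.2883     1.1645     0.3222     0.4522]
  [   0.9226     0.6735     1.8715     0.7470]
  [   0.9687     0.5233     0.9146     1.6595]
Δx = (I − A)⁻¹ Δd with Δd having +15 in the Food Processing component and 0 elsewhere.
So Δx_H = L_HF · (+15), where L_HF = adj(I−A)_HF / det(I−A) = 0.105000 / 0.309575.
Δx_H = 0.105000 × (+15) / 0.309575 = 1.575 / 0.309575 ≈ 5.09.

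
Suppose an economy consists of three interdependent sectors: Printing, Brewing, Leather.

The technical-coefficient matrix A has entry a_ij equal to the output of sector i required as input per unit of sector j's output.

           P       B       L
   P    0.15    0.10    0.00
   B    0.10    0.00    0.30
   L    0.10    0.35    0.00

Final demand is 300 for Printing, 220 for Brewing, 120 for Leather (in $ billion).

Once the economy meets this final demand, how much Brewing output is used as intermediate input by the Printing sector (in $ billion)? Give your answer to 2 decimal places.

z_BP = 39.33

I − A =
  [   0.85    -0.10     0.00]
  [  -0.10     1.00    -0.30]
  [  -0.10    -0.35     1.00]
Cofactors of I−A, C_ij = (−1)^(i+j)·(minor ij) (rows/columns in the sector order above):
  C_11 = (1.00)(1.00) − (-0.30)(-0.35) = 0.8950
  C_12 = −[(-0.10)(1.00) − (-0.30)(-0.10)] = 0.1300
  C_13 = (-0.10)(-0.35) − (1.00)(-0.10) = 0.1350
  C_21 = −[(-0.10)(1.00) − (0.00)(-0.35)] = 0.1000
  C_22 = (0.85)(1.00) − (0.00)(-0.10) = 0.8500
  C_23 = −[(0.85)(-0.35) − (-0.10)(-0.10)] = 0.3075
  C_31 = (-0.10)(-0.30) − (0.00)(1.00) = 0.0300
  C_32 = −[(0.85)(-0.30) − (0.00)(-0.10)] = 0.2550
  C_33 = (0.85)(1.00) − (-0.10)(-0.10) = 0.8400
det(I−A) = Σ_j (I−A)_1j·C_1j = (0.85)(0.8950) + (-0.10)(0.1300) + (0.00)(0.1350) = 0.74775
adj(I−A) = Cᵀ =
  [ 0.8950   0.1000   0.0300]
  [ 0.1300   0.8500   0.2550]
  [ 0.1350   0.3075   0.8400]
(I − A)⁻¹ = adj(I−A) / det(I−A) ≈
  [   1.1969     0.1337     0.0401]
  [   0.1739     1.1367     0.3410]
  [   0.1805     0.4112     1.1234]
First solve x = (I − A)⁻¹ d = adj(I−A)·d / det(I−A); in particular x_P = (0.8950·300 + 0.1000·220 + 0.0300·120) / 0.74775 = 294.10 / 0.74775 ≈ 393.3133.
Intermediate flow from B to P: z_BP = a_BP · x_P = 0.10 × 294.10 / 0.74775 = 29.41 / 0.74775 ≈ 39.33.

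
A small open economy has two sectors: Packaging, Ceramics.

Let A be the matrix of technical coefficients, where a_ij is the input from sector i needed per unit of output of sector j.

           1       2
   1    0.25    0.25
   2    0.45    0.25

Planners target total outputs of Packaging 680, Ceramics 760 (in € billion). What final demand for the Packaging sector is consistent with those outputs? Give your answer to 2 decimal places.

I − A =
  [   0.75    -0.25]
  [  -0.45     0.75]
d = (I − A) x:
  d_1 = (+0.75)·680 + (-0.25)·760 = 320.00
  d_2 = (-0.45)·680 + (+0.75)·760 = 264.00

d_1 = 320.00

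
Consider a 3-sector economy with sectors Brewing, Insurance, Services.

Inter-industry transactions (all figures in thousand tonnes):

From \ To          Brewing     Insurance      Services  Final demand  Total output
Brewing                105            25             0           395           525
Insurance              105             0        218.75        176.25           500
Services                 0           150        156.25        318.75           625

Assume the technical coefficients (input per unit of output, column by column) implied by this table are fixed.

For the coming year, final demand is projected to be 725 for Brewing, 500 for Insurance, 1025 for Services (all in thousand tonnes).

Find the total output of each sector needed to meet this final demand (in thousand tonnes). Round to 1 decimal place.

Technical coefficients a_ij = z_ij / X_j:
  a_11 = 105/525 = 0.20, a_21 = 105/525 = 0.20, a_31 = 0/525 = 0.00
  a_12 = 25/500 = 0.05, a_22 = 0/500 = 0.00, a_32 = 150/500 = 0.30
  a_13 = 0/625 = 0.00, a_23 = 218.75/625 = 0.35, a_33 = 156.25/625 = 0.25
I − A =
  [   0.80    -0.05     0.00]
  [  -0.20     1.00    -0.35]
  [   0.00    -0.30     0.75]
Cofactors of I−A, C_ij = (−1)^(i+j)·(minor ij) (rows/columns in the sector order above):
  C_11 = (1.00)(0.75) − (-0.35)(-0.30) = 0.6450
  C_12 = −[(-0.20)(0.75) − (-0.35)(0.00)] = 0.1500
  C_13 = (-0.20)(-0.30) − (1.00)(0.00) = 0.0600
  C_21 = −[(-0.05)(0.75) − (0.00)(-0.30)] = 0.0375
  C_22 = (0.80)(0.75) − (0.00)(0.00) = 0.6000
  C_23 = −[(0.80)(-0.30) − (-0.05)(0.00)] = 0.2400
  C_31 = (-0.05)(-0.35) − (0.00)(1.00) = 0.0175
  C_32 = −[(0.80)(-0.35) − (0.00)(-0.20)] = 0.2800
  C_33 = (0.80)(1.00) − (-0.05)(-0.20) = 0.7900
det(I−A) = Σ_j (I−A)_1j·C_1j = (0.80)(0.6450) + (-0.05)(0.1500) + (0.00)(0.0600) = 0.5085
adj(I−A) = Cᵀ =
  [ 0.6450   0.0375   0.0175]
  [ 0.1500   0.6000   0.2800]
  [ 0.0600   0.2400   0.7900]
(I − A)⁻¹ = adj(I−A) / det(I−A) ≈
  [   1.2684     0.0737     0.0344]
  [   0.2950     1.1799     0.5506]
  [   0.1180     0.4720     1.5536]
x = (I − A)⁻¹ d = adj(I−A)·d / det(I−A), with det(I−A) = 0.5085:
  x_1 = (0.6450·725 + 0.0375·500 + 0.0175·1025) / 0.5085 = 504.3125 / 0.5085 ≈ 991.8
  x_2 = (0.1500·725 + 0.6000·500 + 0.2800·1025) / 0.5085 = 695.75 / 0.5085 ≈ 1368.2
  x_3 = (0.0600·725 + 0.2400·500 + 0.7900·1025) / 0.5085 = 973.25 / 0.5085 ≈ 1914.0

x_1 = 991.8, x_2 = 1368.2, x_3 = 1914.0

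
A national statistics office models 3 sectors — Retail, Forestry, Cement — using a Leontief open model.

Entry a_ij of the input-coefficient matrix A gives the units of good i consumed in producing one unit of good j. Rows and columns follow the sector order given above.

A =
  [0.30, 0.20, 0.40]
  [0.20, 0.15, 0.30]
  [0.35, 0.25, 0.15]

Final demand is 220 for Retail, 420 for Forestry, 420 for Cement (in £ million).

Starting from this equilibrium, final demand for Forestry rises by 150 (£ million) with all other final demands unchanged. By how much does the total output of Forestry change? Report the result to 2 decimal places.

Δx_2 = 263.26

I − A =
  [   0.70    -0.20    -0.40]
  [  -0.20     0.85    -0.30]
  [  -0.35    -0.25     0.85]
Cofactors of I−A, C_ij = (−1)^(i+j)·(minor ij) (rows/columns in the sector order above):
  C_11 = (0.85)(0.85) − (-0.30)(-0.25) = 0.6475
  C_12 = −[(-0.20)(0.85) − (-0.30)(-0.35)] = 0.2750
  C_13 = (-0.20)(-0.25) − (0.85)(-0.35) = 0.3475
  C_21 = −[(-0.20)(0.85) − (-0.40)(-0.25)] = 0.2700
  C_22 = (0.70)(0.85) − (-0.40)(-0.35) = 0.4550
  C_23 = −[(0.70)(-0.25) − (-0.20)(-0.35)] = 0.2450
  C_31 = (-0.20)(-0.30) − (-0.40)(0.85) = 0.4000
  C_32 = −[(0.70)(-0.30) − (-0.40)(-0.20)] = 0.2900
  C_33 = (0.70)(0.85) − (-0.20)(-0.20) = 0.5550
det(I−A) = Σ_j (I−A)_1j·C_1j = (0.70)(0.6475) + (-0.20)(0.2750) + (-0.40)(0.3475) = 0.25925
adj(I−A) = Cᵀ =
  [ 0.6475   0.2700   0.4000]
  [ 0.2750   0.4550   0.2900]
  [ 0.3475   0.2450   0.5550]
(I − A)⁻¹ = adj(I−A) / det(I−A) ≈
  [   2.4976     1.0415     1.5429]
  [   1.0608     1.7551     1.1186]
  [   1.3404     0.9450     2.1408]
Δx = (I − A)⁻¹ Δd with Δd having +150 in the Forestry component and 0 elsewhere.
So Δx_2 = L_22 · (+150), where L_22 = adj(I−A)_22 / det(I−A) = 0.4550 / 0.25925.
Δx_2 = 0.4550 × (+150) / 0.25925 = 68.25 / 0.25925 ≈ 263.26.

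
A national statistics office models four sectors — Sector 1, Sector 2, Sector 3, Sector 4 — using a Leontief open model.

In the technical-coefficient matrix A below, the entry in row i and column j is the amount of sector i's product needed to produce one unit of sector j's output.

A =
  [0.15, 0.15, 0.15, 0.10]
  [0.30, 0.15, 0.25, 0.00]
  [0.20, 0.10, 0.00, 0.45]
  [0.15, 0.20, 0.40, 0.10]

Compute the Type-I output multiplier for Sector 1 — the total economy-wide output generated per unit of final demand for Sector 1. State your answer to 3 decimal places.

m_1 = 3.705

I − A =
  [   0.85    -0.15    -0.15    -0.10]
  [  -0.30     0.85    -0.25     0.00]
  [  -0.20    -0.10     1.00    -0.45]
  [  -0.15    -0.20    -0.40     0.90]
Compute the cofactors C_ij = (−1)^(i+j)·(3×3 minor ij) of I−A; the adjugate is their transpose:
adj(I−A) = Cᵀ =
  [ 0.567000   0.159000   0.187500   0.156750]
  [ 0.277875   0.551875   0.240000   0.150875]
  [ 0.264375   0.192625   0.591000   0.324875]
  [ 0.273750   0.234750   0.347250   0.618750]
det(I−A) = Σ_j (I−A)_1j·C_1j = (0.85)(0.567000) + (-0.15)(0.277875) + (-0.15)(0.264375) + (-0.10)(0.273750) = 0.3732375
(I − A)⁻¹ = adj(I−A) / det(I−A) ≈
  [   1.5191     0.4260     0.5024     0.4200]
  [   0.7445     1.4786     0.6430     0.4042]
  [   0.7083     0.5161     1.5834     0.8704]
  [   0.7334     0.6290     0.9304     1.6578]
The output multiplier for sector j is the column-j sum of the Leontief inverse (I − A)⁻¹ = adj(I−A) / det(I−A).
Column 1 of adj(I−A): (0.567000, 0.277875, 0.264375, 0.273750); det(I−A) = 0.3732375.
m_1 = (0.567000 + 0.277875 + 0.264375 + 0.273750) / 0.3732375 = 1.383 / 0.3732375 ≈ 3.705.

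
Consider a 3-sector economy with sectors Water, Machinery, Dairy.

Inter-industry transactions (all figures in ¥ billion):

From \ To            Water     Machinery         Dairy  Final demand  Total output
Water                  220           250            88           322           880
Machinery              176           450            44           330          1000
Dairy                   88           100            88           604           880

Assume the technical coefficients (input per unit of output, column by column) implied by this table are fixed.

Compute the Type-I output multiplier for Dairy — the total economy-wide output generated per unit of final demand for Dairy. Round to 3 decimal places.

Technical coefficients a_ij = z_ij / X_j:
  a_11 = 220/880 = 0.25, a_21 = 176/880 = 0.20, a_31 = 88/880 = 0.10
  a_12 = 250/1000 = 0.25, a_22 = 450/1000 = 0.45, a_32 = 100/1000 = 0.10
  a_13 = 88/880 = 0.10, a_23 = 44/880 = 0.05, a_33 = 88/880 = 0.10
I − A =
  [   0.75    -0.25    -0.10]
  [  -0.20     0.55    -0.05]
  [  -0.10    -0.10     0.90]
Cofactors of I−A, C_ij = (−1)^(i+j)·(minor ij) (rows/columns in the sector order above):
  C_11 = (0.55)(0.90) − (-0.05)(-0.10) = 0.4900
  C_12 = −[(-0.20)(0.90) − (-0.05)(-0.10)] = 0.1850
  C_13 = (-0.20)(-0.10) − (0.55)(-0.10) = 0.0750
  C_21 = −[(-0.25)(0.90) − (-0.10)(-0.10)] = 0.2350
  C_22 = (0.75)(0.90) − (-0.10)(-0.10) = 0.6650
  C_23 = −[(0.75)(-0.10) − (-0.25)(-0.10)] = 0.1000
  C_31 = (-0.25)(-0.05) − (-0.10)(0.55) = 0.0675
  C_32 = −[(0.75)(-0.05) − (-0.10)(-0.20)] = 0.0575
  C_33 = (0.75)(0.55) − (-0.25)(-0.20) = 0.3625
det(I−A) = Σ_j (I−A)_1j·C_1j = (0.75)(0.4900) + (-0.25)(0.1850) + (-0.10)(0.0750) = 0.31375
adj(I−A) = Cᵀ =
  [ 0.4900   0.2350   0.0675]
  [ 0.1850   0.6650   0.0575]
  [ 0.0750   0.1000   0.3625]
(I − A)⁻¹ = adj(I−A) / det(I−A) ≈
  [   1.5618     0.7490     0.2151]
  [   0.5896     2.1195     0.1833]
  [   0.2390     0.3187     1.1554]
The output multiplier for sector j is the column-j sum of the Leontief inverse (I − A)⁻¹ = adj(I−A) / det(I−A).
Column 3 of adj(I−A): (0.0675, 0.0575, 0.3625); det(I−A) = 0.31375.
m_3 = (0.0675 + 0.0575 + 0.3625) / 0.31375 = 0.4875 / 0.31375 ≈ 1.554.

m_3 = 1.554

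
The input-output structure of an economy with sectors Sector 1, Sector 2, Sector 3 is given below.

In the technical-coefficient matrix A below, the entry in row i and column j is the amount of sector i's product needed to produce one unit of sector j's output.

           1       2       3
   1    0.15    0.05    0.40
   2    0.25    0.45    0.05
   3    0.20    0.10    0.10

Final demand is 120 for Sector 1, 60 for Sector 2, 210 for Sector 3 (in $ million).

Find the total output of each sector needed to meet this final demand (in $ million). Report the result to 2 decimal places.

I − A =
  [   0.85    -0.05    -0.40]
  [  -0.25     0.55    -0.05]
  [  -0.20    -0.10     0.90]
Cofactors of I−A, C_ij = (−1)^(i+j)·(minor ij) (rows/columns in the sector order above):
  C_11 = (0.55)(0.90) − (-0.05)(-0.10) = 0.4900
  C_12 = −[(-0.25)(0.90) − (-0.05)(-0.20)] = 0.2350
  C_13 = (-0.25)(-0.10) − (0.55)(-0.20) = 0.1350
  C_21 = −[(-0.05)(0.90) − (-0.40)(-0.10)] = 0.0850
  C_22 = (0.85)(0.90) − (-0.40)(-0.20) = 0.6850
  C_23 = −[(0.85)(-0.10) − (-0.05)(-0.20)] = 0.0950
  C_31 = (-0.05)(-0.05) − (-0.40)(0.55) = 0.2225
  C_32 = −[(0.85)(-0.05) − (-0.40)(-0.25)] = 0.1425
  C_33 = (0.85)(0.55) − (-0.05)(-0.25) = 0.4550
det(I−A) = Σ_j (I−A)_1j·C_1j = (0.85)(0.4900) + (-0.05)(0.2350) + (-0.40)(0.1350) = 0.35075
adj(I−A) = Cᵀ =
  [ 0.4900   0.0850   0.2225]
  [ 0.2350   0.6850   0.1425]
  [ 0.1350   0.0950   0.4550]
(I − A)⁻¹ = adj(I−A) / det(I−A) ≈
  [   1.3970     0.2423     0.6344]
  [   0.6700     1.9530     0.4063]
  [   0.3849     0.2708     1.2972]
x = (I − A)⁻¹ d = adj(I−A)·d / det(I−A), with det(I−A) = 0.35075:
  x_1 = (0.4900·120 + 0.0850·60 + 0.2225·210) / 0.35075 = 110.625 / 0.35075 ≈ 315.40
  x_2 = (0.2350·120 + 0.6850·60 + 0.1425·210) / 0.35075 = 99.225 / 0.35075 ≈ 282.89
  x_3 = (0.1350·120 + 0.0950·60 + 0.4550·210) / 0.35075 = 117.45 / 0.35075 ≈ 334.85

x_1 = 315.40, x_2 = 282.89, x_3 = 334.85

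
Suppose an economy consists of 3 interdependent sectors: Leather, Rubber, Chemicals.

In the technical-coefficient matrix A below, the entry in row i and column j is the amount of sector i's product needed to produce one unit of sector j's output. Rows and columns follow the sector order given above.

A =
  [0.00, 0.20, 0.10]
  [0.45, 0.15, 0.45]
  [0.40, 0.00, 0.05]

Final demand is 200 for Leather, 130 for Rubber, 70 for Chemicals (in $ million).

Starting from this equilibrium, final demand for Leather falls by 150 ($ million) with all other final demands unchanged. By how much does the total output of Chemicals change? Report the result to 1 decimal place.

I − A =
  [   1.00    -0.20    -0.10]
  [  -0.45     0.85    -0.45]
  [  -0.40     0.00     0.95]
Cofactors of I−A, C_ij = (−1)^(i+j)·(minor ij) (rows/columns in the sector order above):
  C_11 = (0.85)(0.95) − (-0.45)(0.00) = 0.8075
  C_12 = −[(-0.45)(0.95) − (-0.45)(-0.40)] = 0.6075
  C_13 = (-0.45)(0.00) − (0.85)(-0.40) = 0.3400
  C_21 = −[(-0.20)(0.95) − (-0.10)(0.00)] = 0.1900
  C_22 = (1.00)(0.95) − (-0.10)(-0.40) = 0.9100
  C_23 = −[(1.00)(0.00) − (-0.20)(-0.40)] = 0.0800
  C_31 = (-0.20)(-0.45) − (-0.10)(0.85) = 0.1750
  C_32 = −[(1.00)(-0.45) − (-0.10)(-0.45)] = 0.4950
  C_33 = (1.00)(0.85) − (-0.20)(-0.45) = 0.7600
det(I−A) = Σ_j (I−A)_1j·C_1j = (1.00)(0.8075) + (-0.20)(0.6075) + (-0.10)(0.3400) = 0.6520
adj(I−A) = Cᵀ =
  [ 0.8075   0.1900   0.1750]
  [ 0.6075   0.9100   0.4950]
  [ 0.3400   0.0800   0.7600]
(I − A)⁻¹ = adj(I−A) / det(I−A) ≈
  [   1.2385     0.2914     0.2684]
  [   0.9317     1.3957     0.7592]
  [   0.5215     0.1227     1.1656]
Δx = (I − A)⁻¹ Δd with Δd having -150 in the Leather component and 0 elsewhere.
So Δx_C = L_CL · (-150), where L_CL = adj(I−A)_CL / det(I−A) = 0.3400 / 0.6520.
Δx_C = 0.3400 × (-150) / 0.6520 = -51.00 / 0.6520 ≈ -78.2.

Δx_C = -78.2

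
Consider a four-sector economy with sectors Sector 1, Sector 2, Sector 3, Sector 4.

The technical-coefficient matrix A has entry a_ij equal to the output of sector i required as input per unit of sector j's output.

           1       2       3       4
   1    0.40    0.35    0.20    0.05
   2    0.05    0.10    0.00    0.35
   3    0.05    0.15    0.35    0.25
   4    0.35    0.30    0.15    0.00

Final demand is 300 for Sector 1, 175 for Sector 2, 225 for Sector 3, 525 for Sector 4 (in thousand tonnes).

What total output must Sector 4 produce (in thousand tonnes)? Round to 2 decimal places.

x_4 = 1516.08

I − A =
  [   0.60    -0.35    -0.20    -0.05]
  [  -0.05     0.90     0.00    -0.35]
  [  -0.05    -0.15     0.65    -0.25]
  [  -0.35    -0.30    -0.15     1.00]
Compute the cofactors C_ij = (−1)^(i+j)·(3×3 minor ij) of I−A; the adjugate is their transpose:
adj(I−A) = Cᵀ =
  [ 0.475125   0.270250   0.184125   0.164375]
  [ 0.112875   0.328250   0.066375   0.137125]
  [ 0.148125   0.181250   0.400125   0.170875]
  [ 0.222375   0.220250   0.144375   0.329125]
det(I−A) = Σ_j (I−A)_1j·C_1j = (0.60)(0.475125) + (-0.35)(0.112875) + (-0.20)(0.148125) + (-0.05)(0.222375) = 0.204825
(I − A)⁻¹ = adj(I−A) / det(I−A) ≈
  [   2.3197     1.3194     0.8989     0.8025]
  [   0.5511     1.6026     0.3241     0.6695]
  [   0.7232     0.8849     1.9535     0.8342]
  [   1.0857     1.0753     0.7049     1.6069]
x = (I − A)⁻¹ d = adj(I−A)·d / det(I−A), with det(I−A) = 0.204825:
  x_1 = (0.475125·300 + 0.270250·175 + 0.184125·225 + 0.164375·525) / 0.204825 = 317.55625 / 0.204825 ≈ 1550.38
  x_2 = (0.112875·300 + 0.328250·175 + 0.066375·225 + 0.137125·525) / 0.204825 = 178.23125 / 0.204825 ≈ 870.16
  x_3 = (0.148125·300 + 0.181250·175 + 0.400125·225 + 0.170875·525) / 0.204825 = 255.89375 / 0.204825 ≈ 1249.33
  x_4 = (0.222375·300 + 0.220250·175 + 0.144375·225 + 0.329125·525) / 0.204825 = 310.53125 / 0.204825 ≈ 1516.08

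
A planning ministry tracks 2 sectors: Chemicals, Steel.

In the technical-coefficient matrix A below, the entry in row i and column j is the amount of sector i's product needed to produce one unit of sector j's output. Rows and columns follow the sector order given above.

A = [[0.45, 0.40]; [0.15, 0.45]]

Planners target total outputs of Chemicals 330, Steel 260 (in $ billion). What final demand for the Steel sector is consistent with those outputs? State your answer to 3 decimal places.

d_2 = 93.500

I − A =
  [   0.55    -0.40]
  [  -0.15     0.55]
d = (I − A) x:
  d_1 = (+0.55)·330 + (-0.40)·260 = 77.500
  d_2 = (-0.15)·330 + (+0.55)·260 = 93.500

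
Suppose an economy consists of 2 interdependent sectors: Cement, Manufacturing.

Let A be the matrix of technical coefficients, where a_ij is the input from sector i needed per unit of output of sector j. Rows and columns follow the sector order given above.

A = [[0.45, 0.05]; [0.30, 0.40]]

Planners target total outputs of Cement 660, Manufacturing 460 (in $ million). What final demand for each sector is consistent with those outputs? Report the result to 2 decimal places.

I − A =
  [   0.55    -0.05]
  [  -0.30     0.60]
d = (I − A) x:
  d_1 = (+0.55)·660 + (-0.05)·460 = 340.00
  d_2 = (-0.30)·660 + (+0.60)·460 = 78.00

d_1 = 340.00, d_2 = 78.00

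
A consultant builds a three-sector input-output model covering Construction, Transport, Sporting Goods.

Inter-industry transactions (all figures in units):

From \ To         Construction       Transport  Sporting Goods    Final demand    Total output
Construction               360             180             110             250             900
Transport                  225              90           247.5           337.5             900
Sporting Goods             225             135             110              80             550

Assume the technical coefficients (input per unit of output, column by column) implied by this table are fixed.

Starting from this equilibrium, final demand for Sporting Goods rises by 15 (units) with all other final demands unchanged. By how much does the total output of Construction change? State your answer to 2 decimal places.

Technical coefficients a_ij = z_ij / X_j:
  a_CC = 360/900 = 0.40, a_TC = 225/900 = 0.25, a_SC = 225/900 = 0.25
  a_CT = 180/900 = 0.20, a_TT = 90/900 = 0.10, a_ST = 135/900 = 0.15
  a_CS = 110/550 = 0.20, a_TS = 247.5/550 = 0.45, a_SS = 110/550 = 0.20
I − A =
  [   0.60    -0.20    -0.20]
  [  -0.25     0.90    -0.45]
  [  -0.25    -0.15     0.80]
Cofactors of I−A, C_ij = (−1)^(i+j)·(minor ij) (rows/columns in the sector order above):
  C_11 = (0.90)(0.80) − (-0.45)(-0.15) = 0.6525
  C_12 = −[(-0.25)(0.80) − (-0.45)(-0.25)] = 0.3125
  C_13 = (-0.25)(-0.15) − (0.90)(-0.25) = 0.2625
  C_21 = −[(-0.20)(0.80) − (-0.20)(-0.15)] = 0.1900
  C_22 = (0.60)(0.80) − (-0.20)(-0.25) = 0.4300
  C_23 = −[(0.60)(-0.15) − (-0.20)(-0.25)] = 0.1400
  C_31 = (-0.20)(-0.45) − (-0.20)(0.90) = 0.2700
  C_32 = −[(0.60)(-0.45) − (-0.20)(-0.25)] = 0.3200
  C_33 = (0.60)(0.90) − (-0.20)(-0.25) = 0.4900
det(I−A) = Σ_j (I−A)_1j·C_1j = (0.60)(0.6525) + (-0.20)(0.3125) + (-0.20)(0.2625) = 0.2765
adj(I−A) = Cᵀ =
  [ 0.6525   0.1900   0.2700]
  [ 0.3125   0.4300   0.3200]
  [ 0.2625   0.1400   0.4900]
(I − A)⁻¹ = adj(I−A) / det(I−A) ≈
  [   2.3599     0.6872     0.9765]
  [   1.1302     1.5552     1.1573]
  [   0.9494     0.5063     1.7722]
Δx = (I − A)⁻¹ Δd with Δd having +15 in the Sporting Goods component and 0 elsewhere.
So Δx_C = L_CS · (+15), where L_CS = adj(I−A)_CS / det(I−A) = 0.2700 / 0.2765.
Δx_C = 0.2700 × (+15) / 0.2765 = 4.05 / 0.2765 ≈ 14.65.

Δx_C = 14.65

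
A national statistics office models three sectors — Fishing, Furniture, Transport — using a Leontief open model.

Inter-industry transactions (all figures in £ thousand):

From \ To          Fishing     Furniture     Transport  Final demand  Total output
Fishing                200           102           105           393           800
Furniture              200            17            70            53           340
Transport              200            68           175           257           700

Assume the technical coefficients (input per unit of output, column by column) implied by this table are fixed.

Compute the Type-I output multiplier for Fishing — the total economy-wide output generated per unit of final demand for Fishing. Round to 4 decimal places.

Technical coefficients a_ij = z_ij / X_j:
  a_11 = 200/800 = 0.25, a_21 = 200/800 = 0.25, a_31 = 200/800 = 0.25
  a_12 = 102/340 = 0.30, a_22 = 17/340 = 0.05, a_32 = 68/340 = 0.20
  a_13 = 105/700 = 0.15, a_23 = 70/700 = 0.10, a_33 = 175/700 = 0.25
I − A =
  [   0.75    -0.30    -0.15]
  [  -0.25     0.95    -0.10]
  [  -0.25    -0.20     0.75]
Cofactors of I−A, C_ij = (−1)^(i+j)·(minor ij) (rows/columns in the sector order above):
  C_11 = (0.95)(0.75) − (-0.10)(-0.20) = 0.6925
  C_12 = −[(-0.25)(0.75) − (-0.10)(-0.25)] = 0.2125
  C_13 = (-0.25)(-0.20) − (0.95)(-0.25) = 0.2875
  C_21 = −[(-0.30)(0.75) − (-0.15)(-0.20)] = 0.2550
  C_22 = (0.75)(0.75) − (-0.15)(-0.25) = 0.5250
  C_23 = −[(0.75)(-0.20) − (-0.30)(-0.25)] = 0.2250
  C_31 = (-0.30)(-0.10) − (-0.15)(0.95) = 0.1725
  C_32 = −[(0.75)(-0.10) − (-0.15)(-0.25)] = 0.1125
  C_33 = (0.75)(0.95) − (-0.30)(-0.25) = 0.6375
det(I−A) = Σ_j (I−A)_1j·C_1j = (0.75)(0.6925) + (-0.30)(0.2125) + (-0.15)(0.2875) = 0.4125
adj(I−A) = Cᵀ =
  [ 0.6925   0.2550   0.1725]
  [ 0.2125   0.5250   0.1125]
  [ 0.2875   0.2250   0.6375]
(I − A)⁻¹ = adj(I−A) / det(I−A) ≈
  [   1.67879     0.61818     0.41818]
  [   0.51515     1.27273     0.27273]
  [   0.69697     0.54545     1.54545]
The output multiplier for sector j is the column-j sum of the Leontief inverse (I − A)⁻¹ = adj(I−A) / det(I−A).
Column 1 of adj(I−A): (0.6925, 0.2125, 0.2875); det(I−A) = 0.4125.
m_1 = (0.6925 + 0.2125 + 0.2875) / 0.4125 = 1.1925 / 0.4125 ≈ 2.8909.

m_1 = 2.8909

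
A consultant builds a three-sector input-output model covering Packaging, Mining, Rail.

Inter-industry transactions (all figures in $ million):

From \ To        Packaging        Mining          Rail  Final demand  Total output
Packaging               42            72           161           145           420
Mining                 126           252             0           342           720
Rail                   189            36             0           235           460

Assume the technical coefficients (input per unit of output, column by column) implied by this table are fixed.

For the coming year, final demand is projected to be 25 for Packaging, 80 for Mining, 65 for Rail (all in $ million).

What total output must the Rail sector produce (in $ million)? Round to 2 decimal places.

Technical coefficients a_ij = z_ij / X_j:
  a_PP = 42/420 = 0.10, a_MP = 126/420 = 0.30, a_RP = 189/420 = 0.45
  a_PM = 72/720 = 0.10, a_MM = 252/720 = 0.35, a_RM = 36/720 = 0.05
  a_PR = 161/460 = 0.35, a_MR = 0/460 = 0.00, a_RR = 0/460 = 0.00
I − A =
  [   0.90    -0.10    -0.35]
  [  -0.30     0.65     0.00]
  [  -0.45    -0.05     1.00]
Cofactors of I−A, C_ij = (−1)^(i+j)·(minor ij) (rows/columns in the sector order above):
  C_11 = (0.65)(1.00) − (0.00)(-0.05) = 0.6500
  C_12 = −[(-0.30)(1.00) − (0.00)(-0.45)] = 0.3000
  C_13 = (-0.30)(-0.05) − (0.65)(-0.45) = 0.3075
  C_21 = −[(-0.10)(1.00) − (-0.35)(-0.05)] = 0.1175
  C_22 = (0.90)(1.00) − (-0.35)(-0.45) = 0.7425
  C_23 = −[(0.90)(-0.05) − (-0.10)(-0.45)] = 0.0900
  C_31 = (-0.10)(0.00) − (-0.35)(0.65) = 0.2275
  C_32 = −[(0.90)(0.00) − (-0.35)(-0.30)] = 0.1050
  C_33 = (0.90)(0.65) − (-0.10)(-0.30) = 0.5550
det(I−A) = Σ_j (I−A)_1j·C_1j = (0.90)(0.6500) + (-0.10)(0.3000) + (-0.35)(0.3075) = 0.447375
adj(I−A) = Cᵀ =
  [ 0.6500   0.1175   0.2275]
  [ 0.3000   0.7425   0.1050]
  [ 0.3075   0.0900   0.5550]
(I − A)⁻¹ = adj(I−A) / det(I−A) ≈
  [   1.4529     0.2626     0.5085]
  [   0.6706     1.6597     0.2347]
  [   0.6873     0.2012     1.2406]
x = (I − A)⁻¹ d = adj(I−A)·d / det(I−A), with det(I−A) = 0.447375:
  x_P = (0.6500·25 + 0.1175·80 + 0.2275·65) / 0.447375 = 40.4375 / 0.447375 ≈ 90.39
  x_M = (0.3000·25 + 0.7425·80 + 0.1050·65) / 0.447375 = 73.725 / 0.447375 ≈ 164.79
  x_R = (0.3075·25 + 0.0900·80 + 0.5550·65) / 0.447375 = 50.9625 / 0.447375 ≈ 113.91

x_R = 113.91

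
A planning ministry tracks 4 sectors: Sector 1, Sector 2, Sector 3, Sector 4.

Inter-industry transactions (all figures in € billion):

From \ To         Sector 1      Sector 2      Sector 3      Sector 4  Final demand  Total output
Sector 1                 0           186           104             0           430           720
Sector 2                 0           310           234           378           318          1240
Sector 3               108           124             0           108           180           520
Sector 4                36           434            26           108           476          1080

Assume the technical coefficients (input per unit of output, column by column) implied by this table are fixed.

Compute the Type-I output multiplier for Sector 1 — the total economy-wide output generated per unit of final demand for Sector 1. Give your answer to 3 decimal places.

Technical coefficients a_ij = z_ij / X_j:
  a_11 = 0/720 = 0.00, a_21 = 0/720 = 0.00, a_31 = 108/720 = 0.15, a_41 = 36/720 = 0.05
  a_12 = 186/1240 = 0.15, a_22 = 310/1240 = 0.25, a_32 = 124/1240 = 0.10, a_42 = 434/1240 = 0.35
  a_13 = 104/520 = 0.20, a_23 = 234/520 = 0.45, a_33 = 0/520 = 0.00, a_43 = 26/520 = 0.05
  a_14 = 0/1080 = 0.00, a_24 = 378/1080 = 0.35, a_34 = 108/1080 = 0.10, a_44 = 108/1080 = 0.10
I − A =
  [   1.00    -0.15    -0.20     0.00]
  [   0.00     0.75    -0.45    -0.35]
  [  -0.15    -0.10     1.00    -0.10]
  [  -0.05    -0.35    -0.05     0.90]
Compute the cofactors C_ij = (−1)^(i+j)·(3×3 minor ij) of I−A; the adjugate is their transpose:
adj(I−A) = Cᵀ =
  [ 0.490750   0.159250   0.173875   0.081250]
  [ 0.083125   0.867000   0.426000   0.384500]
  [ 0.088375   0.146000   0.549875   0.117875]
  [ 0.064500   0.354125   0.205875   0.672375]
det(I−A) = Σ_j (I−A)_1j·C_1j = (1.00)(0.490750) + (-0.15)(0.083125) + (-0.20)(0.088375) + (0.00)(0.064500) = 0.46060625
(I − A)⁻¹ = adj(I−A) / det(I−A) ≈
  [   1.0654     0.3457     0.3775     0.1764]
  [   0.1805     1.8823     0.9249     0.8348]
  [   0.1919     0.3170     1.1938     0.2559]
  [   0.1400     0.7688     0.4470     1.4598]
The output multiplier for sector j is the column-j sum of the Leontief inverse (I − A)⁻¹ = adj(I−A) / det(I−A).
Column 1 of adj(I−A): (0.490750, 0.083125, 0.088375, 0.064500); det(I−A) = 0.46060625.
m_1 = (0.490750 + 0.083125 + 0.088375 + 0.064500) / 0.46060625 = 0.72675 / 0.46060625 ≈ 1.578.

m_1 = 1.578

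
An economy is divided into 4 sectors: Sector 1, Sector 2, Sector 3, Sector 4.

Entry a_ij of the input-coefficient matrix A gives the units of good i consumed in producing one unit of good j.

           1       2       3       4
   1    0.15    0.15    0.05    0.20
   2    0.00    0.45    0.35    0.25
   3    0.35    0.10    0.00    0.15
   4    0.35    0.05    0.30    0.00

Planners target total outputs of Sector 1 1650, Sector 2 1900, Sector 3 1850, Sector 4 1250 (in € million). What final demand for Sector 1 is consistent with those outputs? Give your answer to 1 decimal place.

I − A =
  [   0.85    -0.15    -0.05    -0.20]
  [   0.00     0.55    -0.35    -0.25]
  [  -0.35    -0.10     1.00    -0.15]
  [  -0.35    -0.05    -0.30     1.00]
d = (I − A) x:
  d_1 = (+0.85)·1650 + (-0.15)·1900 + (-0.05)·1850 + (-0.20)·1250 = 775.0
  d_2 = (+0.00)·1650 + (+0.55)·1900 + (-0.35)·1850 + (-0.25)·1250 = 85.0
  d_3 = (-0.35)·1650 + (-0.10)·1900 + (+1.00)·1850 + (-0.15)·1250 = 895.0
  d_4 = (-0.35)·1650 + (-0.05)·1900 + (-0.30)·1850 + (+1.00)·1250 = 22.5

d_1 = 775.0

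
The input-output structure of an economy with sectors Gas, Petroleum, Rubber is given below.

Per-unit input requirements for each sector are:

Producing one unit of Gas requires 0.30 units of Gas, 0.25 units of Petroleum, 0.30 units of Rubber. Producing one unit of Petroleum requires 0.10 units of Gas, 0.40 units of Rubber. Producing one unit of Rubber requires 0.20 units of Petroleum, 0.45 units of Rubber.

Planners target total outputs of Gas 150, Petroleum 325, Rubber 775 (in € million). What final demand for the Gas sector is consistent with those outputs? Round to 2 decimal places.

I − A =
  [   0.70    -0.10     0.00]
  [  -0.25     1.00    -0.20]
  [  -0.30    -0.40     0.55]
d = (I − A) x:
  d_G = (+0.70)·150 + (-0.10)·325 + (+0.00)·775 = 72.50
  d_P = (-0.25)·150 + (+1.00)·325 + (-0.20)·775 = 132.50
  d_R = (-0.30)·150 + (-0.40)·325 + (+0.55)·775 = 251.25

d_G = 72.50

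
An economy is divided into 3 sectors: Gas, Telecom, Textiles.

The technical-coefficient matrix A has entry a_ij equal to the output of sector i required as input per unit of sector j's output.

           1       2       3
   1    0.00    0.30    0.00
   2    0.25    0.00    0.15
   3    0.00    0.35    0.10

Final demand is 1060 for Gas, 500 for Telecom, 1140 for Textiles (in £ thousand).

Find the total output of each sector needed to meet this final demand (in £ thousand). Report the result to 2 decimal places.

x_1 = 1390.58, x_2 = 1101.92, x_3 = 1695.19

I − A =
  [   1.00    -0.30     0.00]
  [  -0.25     1.00    -0.15]
  [   0.00    -0.35     0.90]
Cofactors of I−A, C_ij = (−1)^(i+j)·(minor ij) (rows/columns in the sector order above):
  C_11 = (1.00)(0.90) − (-0.15)(-0.35) = 0.8475
  C_12 = −[(-0.25)(0.90) − (-0.15)(0.00)] = 0.2250
  C_13 = (-0.25)(-0.35) − (1.00)(0.00) = 0.0875
  C_21 = −[(-0.30)(0.90) − (0.00)(-0.35)] = 0.2700
  C_22 = (1.00)(0.90) − (0.00)(0.00) = 0.9000
  C_23 = −[(1.00)(-0.35) − (-0.30)(0.00)] = 0.3500
  C_31 = (-0.30)(-0.15) − (0.00)(1.00) = 0.0450
  C_32 = −[(1.00)(-0.15) − (0.00)(-0.25)] = 0.1500
  C_33 = (1.00)(1.00) − (-0.30)(-0.25) = 0.9250
det(I−A) = Σ_j (I−A)_1j·C_1j = (1.00)(0.8475) + (-0.30)(0.2250) + (0.00)(0.0875) = 0.7800
adj(I−A) = Cᵀ =
  [ 0.8475   0.2700   0.0450]
  [ 0.2250   0.9000   0.1500]
  [ 0.0875   0.3500   0.9250]
(I − A)⁻¹ = adj(I−A) / det(I−A) ≈
  [   1.0865     0.3462     0.0577]
  [   0.2885     1.1538     0.1923]
  [   0.1122     0.4487     1.1859]
x = (I − A)⁻¹ d = adj(I−A)·d / det(I−A), with det(I−A) = 0.7800:
  x_1 = (0.8475·1060 + 0.2700·500 + 0.0450·1140) / 0.7800 = 1084.65 / 0.7800 ≈ 1390.58
  x_2 = (0.2250·1060 + 0.9000·500 + 0.1500·1140) / 0.7800 = 859.50 / 0.7800 ≈ 1101.92
  x_3 = (0.0875·1060 + 0.3500·500 + 0.9250·1140) / 0.7800 = 1322.25 / 0.7800 ≈ 1695.19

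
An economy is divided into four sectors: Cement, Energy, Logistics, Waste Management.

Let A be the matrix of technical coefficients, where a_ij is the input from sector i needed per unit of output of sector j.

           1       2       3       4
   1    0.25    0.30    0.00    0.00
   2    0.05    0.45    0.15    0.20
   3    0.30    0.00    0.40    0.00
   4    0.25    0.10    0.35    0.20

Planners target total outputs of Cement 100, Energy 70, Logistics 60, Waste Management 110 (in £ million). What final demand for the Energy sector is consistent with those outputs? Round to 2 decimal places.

I − A =
  [   0.75    -0.30     0.00     0.00]
  [  -0.05     0.55    -0.15    -0.20]
  [  -0.30     0.00     0.60     0.00]
  [  -0.25    -0.10    -0.35     0.80]
d = (I − A) x:
  d_1 = (+0.75)·100 + (-0.30)·70 + (+0.00)·60 + (+0.00)·110 = 54.00
  d_2 = (-0.05)·100 + (+0.55)·70 + (-0.15)·60 + (-0.20)·110 = 2.50
  d_3 = (-0.30)·100 + (+0.00)·70 + (+0.60)·60 + (+0.00)·110 = 6.00
  d_4 = (-0.25)·100 + (-0.10)·70 + (-0.35)·60 + (+0.80)·110 = 35.00

d_2 = 2.50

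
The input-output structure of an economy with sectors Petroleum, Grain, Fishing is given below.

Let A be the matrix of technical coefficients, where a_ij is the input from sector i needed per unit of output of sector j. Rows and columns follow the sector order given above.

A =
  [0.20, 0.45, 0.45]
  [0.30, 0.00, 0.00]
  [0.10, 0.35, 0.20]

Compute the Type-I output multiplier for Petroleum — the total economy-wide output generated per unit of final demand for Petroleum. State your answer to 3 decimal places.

m_P = 2.831

I − A =
  [   0.80    -0.45    -0.45]
  [  -0.30     1.00     0.00]
  [  -0.10    -0.35     0.80]
Cofactors of I−A, C_ij = (−1)^(i+j)·(minor ij) (rows/columns in the sector order above):
  C_11 = (1.00)(0.80) − (0.00)(-0.35) = 0.8000
  C_12 = −[(-0.30)(0.80) − (0.00)(-0.10)] = 0.2400
  C_13 = (-0.30)(-0.35) − (1.00)(-0.10) = 0.2050
  C_21 = −[(-0.45)(0.80) − (-0.45)(-0.35)] = 0.5175
  C_22 = (0.80)(0.80) − (-0.45)(-0.10) = 0.5950
  C_23 = −[(0.80)(-0.35) − (-0.45)(-0.10)] = 0.3250
  C_31 = (-0.45)(0.00) − (-0.45)(1.00) = 0.4500
  C_32 = −[(0.80)(0.00) − (-0.45)(-0.30)] = 0.1350
  C_33 = (0.80)(1.00) − (-0.45)(-0.30) = 0.6650
det(I−A) = Σ_j (I−A)_1j·C_1j = (0.80)(0.8000) + (-0.45)(0.2400) + (-0.45)(0.2050) = 0.43975
adj(I−A) = Cᵀ =
  [ 0.8000   0.5175   0.4500]
  [ 0.2400   0.5950   0.1350]
  [ 0.2050   0.3250   0.6650]
(I − A)⁻¹ = adj(I−A) / det(I−A) ≈
  [   1.8192     1.1768     1.0233]
  [   0.5458     1.3530     0.3070]
  [   0.4662     0.7391     1.5122]
The output multiplier for sector j is the column-j sum of the Leontief inverse (I − A)⁻¹ = adj(I−A) / det(I−A).
Column P of adj(I−A): (0.8000, 0.2400, 0.2050); det(I−A) = 0.43975.
m_P = (0.8000 + 0.2400 + 0.2050) / 0.43975 = 1.245 / 0.43975 ≈ 2.831.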